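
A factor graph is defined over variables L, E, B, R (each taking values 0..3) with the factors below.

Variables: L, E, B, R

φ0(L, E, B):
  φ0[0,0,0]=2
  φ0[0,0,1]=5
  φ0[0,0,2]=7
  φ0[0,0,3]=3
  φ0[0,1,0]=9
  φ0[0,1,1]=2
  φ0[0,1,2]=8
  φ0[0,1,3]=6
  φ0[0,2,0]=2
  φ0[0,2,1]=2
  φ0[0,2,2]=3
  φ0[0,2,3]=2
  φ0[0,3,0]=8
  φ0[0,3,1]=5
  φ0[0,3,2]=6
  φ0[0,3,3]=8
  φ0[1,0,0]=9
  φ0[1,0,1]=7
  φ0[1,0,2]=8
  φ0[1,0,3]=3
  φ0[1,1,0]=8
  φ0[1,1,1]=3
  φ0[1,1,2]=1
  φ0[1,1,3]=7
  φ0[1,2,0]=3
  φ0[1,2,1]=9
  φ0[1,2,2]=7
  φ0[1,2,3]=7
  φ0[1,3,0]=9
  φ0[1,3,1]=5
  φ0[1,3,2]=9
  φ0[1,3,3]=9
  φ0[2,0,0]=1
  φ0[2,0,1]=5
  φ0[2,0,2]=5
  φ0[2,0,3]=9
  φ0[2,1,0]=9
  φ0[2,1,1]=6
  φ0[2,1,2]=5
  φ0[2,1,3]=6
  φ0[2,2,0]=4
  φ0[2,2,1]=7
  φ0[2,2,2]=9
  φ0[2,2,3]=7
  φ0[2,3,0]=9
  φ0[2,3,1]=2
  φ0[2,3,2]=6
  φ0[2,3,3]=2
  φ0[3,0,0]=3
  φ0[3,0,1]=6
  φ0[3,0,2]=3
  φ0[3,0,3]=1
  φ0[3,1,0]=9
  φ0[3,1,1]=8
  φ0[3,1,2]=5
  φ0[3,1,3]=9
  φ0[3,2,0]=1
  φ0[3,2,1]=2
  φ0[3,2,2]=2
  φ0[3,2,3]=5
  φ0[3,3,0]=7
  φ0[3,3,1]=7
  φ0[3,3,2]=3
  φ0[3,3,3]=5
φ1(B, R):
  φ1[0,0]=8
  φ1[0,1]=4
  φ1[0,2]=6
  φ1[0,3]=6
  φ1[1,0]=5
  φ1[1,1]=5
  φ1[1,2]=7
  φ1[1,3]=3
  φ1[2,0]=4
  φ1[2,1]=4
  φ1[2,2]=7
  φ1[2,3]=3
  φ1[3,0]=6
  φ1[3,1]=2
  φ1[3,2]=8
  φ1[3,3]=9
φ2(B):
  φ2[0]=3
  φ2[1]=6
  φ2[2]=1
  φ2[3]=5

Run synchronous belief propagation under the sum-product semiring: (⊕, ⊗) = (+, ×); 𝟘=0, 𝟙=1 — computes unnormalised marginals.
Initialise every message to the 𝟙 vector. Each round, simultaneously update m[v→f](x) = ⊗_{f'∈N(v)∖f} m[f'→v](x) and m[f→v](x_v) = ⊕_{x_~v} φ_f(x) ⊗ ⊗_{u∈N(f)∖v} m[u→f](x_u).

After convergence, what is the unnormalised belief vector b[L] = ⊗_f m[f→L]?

init: all messages = 𝟙 over 4 values
r1 m[φ0→L] = [78, 104, 92, 76]
r1 m[φ0→E] = [77, 101, 72, 100]
r1 m[φ0→B] = [93, 81, 87, 89]
r1 m[φ1→B] = [24, 20, 18, 25]
r1 m[φ1→R] = [23, 15, 28, 21]
r1 m[φ2→B] = [3, 6, 1, 5]
r1 m[L→φ0] = [1, 1, 1, 1]
r1 m[E→φ0] = [1, 1, 1, 1]
r1 m[B→φ0] = [1, 1, 1, 1]
r1 m[B→φ1] = [1, 1, 1, 1]
r1 m[B→φ2] = [1, 1, 1, 1]
r1 m[R→φ1] = [1, 1, 1, 1]
r2 m[φ0→L] = [78, 104, 92, 76]
r2 m[φ0→E] = [77, 101, 72, 100]
r2 m[φ0→B] = [93, 81, 87, 89]
r2 m[φ1→B] = [24, 20, 18, 25]
r2 m[φ1→R] = [23, 15, 28, 21]
r2 m[φ2→B] = [3, 6, 1, 5]
r2 m[L→φ0] = [1, 1, 1, 1]
r2 m[E→φ0] = [1, 1, 1, 1]
r2 m[B→φ0] = [72, 120, 18, 125]
r2 m[B→φ1] = [279, 486, 87, 445]
r2 m[B→φ2] = [2232, 1620, 1566, 2225]
r2 m[R→φ1] = [1, 1, 1, 1]
r3 m[φ0→L] = [5999, 8668, 7506, 6934]
r3 m[φ0→E] = [6254, 8642, 6123, 8088]
r3 m[φ0→B] = [93, 81, 87, 89]
r3 m[φ1→B] = [24, 20, 18, 25]
r3 m[φ1→R] = [7680, 4784, 9245, 7398]
r3 m[φ2→B] = [3, 6, 1, 5]
r3 m[L→φ0] = [1, 1, 1, 1]
r3 m[E→φ0] = [1, 1, 1, 1]
r3 m[B→φ0] = [72, 120, 18, 125]
r3 m[B→φ1] = [279, 486, 87, 445]
r3 m[B→φ2] = [2232, 1620, 1566, 2225]
r3 m[R→φ1] = [1, 1, 1, 1]
r4 m[φ0→L] = [5999, 8668, 7506, 6934]
r4 m[φ0→E] = [6254, 8642, 6123, 8088]
r4 m[φ0→B] = [93, 81, 87, 89]
r4 m[φ1→B] = [24, 20, 18, 25]
r4 m[φ1→R] = [7680, 4784, 9245, 7398]
r4 m[φ2→B] = [3, 6, 1, 5]
r4 m[L→φ0] = [1, 1, 1, 1]
r4 m[E→φ0] = [1, 1, 1, 1]
r4 m[B→φ0] = [72, 120, 18, 125]
r4 m[B→φ1] = [279, 486, 87, 445]
r4 m[B→φ2] = [2232, 1620, 1566, 2225]
r4 m[R→φ1] = [1, 1, 1, 1]
fixed point reached at round 4
b[L] = ⊗ incoming = [5999, 8668, 7506, 6934]

b[L] = [5999, 8668, 7506, 6934]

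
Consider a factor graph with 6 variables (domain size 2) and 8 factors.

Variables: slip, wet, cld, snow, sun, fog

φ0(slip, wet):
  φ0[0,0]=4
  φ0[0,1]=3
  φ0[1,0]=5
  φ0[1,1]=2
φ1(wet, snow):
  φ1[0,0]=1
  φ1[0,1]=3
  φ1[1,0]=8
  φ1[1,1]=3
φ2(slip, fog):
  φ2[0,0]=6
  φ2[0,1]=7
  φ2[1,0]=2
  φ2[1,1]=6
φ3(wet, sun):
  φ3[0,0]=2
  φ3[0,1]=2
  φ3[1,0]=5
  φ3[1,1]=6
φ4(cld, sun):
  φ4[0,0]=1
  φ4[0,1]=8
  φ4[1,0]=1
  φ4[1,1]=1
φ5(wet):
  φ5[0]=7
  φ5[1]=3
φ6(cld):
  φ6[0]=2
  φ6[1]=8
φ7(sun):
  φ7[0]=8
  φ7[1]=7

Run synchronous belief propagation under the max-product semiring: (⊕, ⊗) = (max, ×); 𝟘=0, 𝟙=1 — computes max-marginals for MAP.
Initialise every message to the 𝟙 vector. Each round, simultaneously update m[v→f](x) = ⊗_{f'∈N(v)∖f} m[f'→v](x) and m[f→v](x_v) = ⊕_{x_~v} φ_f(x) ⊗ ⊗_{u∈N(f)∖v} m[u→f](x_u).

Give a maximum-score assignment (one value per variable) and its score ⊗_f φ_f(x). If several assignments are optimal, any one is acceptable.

assignment: (slip=0, wet=1, cld=0, snow=0, sun=1, fog=1); score = 338688

init: all messages = 𝟙 over 2 values
r1 m[φ0→slip] = [4, 5]
r1 m[φ0→wet] = [5, 3]
r1 m[φ1→wet] = [3, 8]
r1 m[φ1→snow] = [8, 3]
r1 m[φ2→slip] = [7, 6]
r1 m[φ2→fog] = [6, 7]
r1 m[φ3→wet] = [2, 6]
r1 m[φ3→sun] = [5, 6]
r1 m[φ4→cld] = [8, 1]
r1 m[φ4→sun] = [1, 8]
r1 m[φ5→wet] = [7, 3]
r1 m[φ6→cld] = [2, 8]
r1 m[φ7→sun] = [8, 7]
r1 m[slip→φ0] = [1, 1]
r1 m[slip→φ2] = [1, 1]
r1 m[wet→φ0] = [1, 1]
r1 m[wet→φ1] = [1, 1]
r1 m[wet→φ3] = [1, 1]
r1 m[wet→φ5] = [1, 1]
r1 m[cld→φ4] = [1, 1]
r1 m[cld→φ6] = [1, 1]
r1 m[snow→φ1] = [1, 1]
r1 m[sun→φ3] = [1, 1]
r1 m[sun→φ4] = [1, 1]
r1 m[sun→φ7] = [1, 1]
r1 m[fog→φ2] = [1, 1]
r2 m[φ0→slip] = [4, 5]
r2 m[φ0→wet] = [5, 3]
r2 m[φ1→wet] = [3, 8]
r2 m[φ1→snow] = [8, 3]
r2 m[φ2→slip] = [7, 6]
r2 m[φ2→fog] = [6, 7]
r2 m[φ3→wet] = [2, 6]
r2 m[φ3→sun] = [5, 6]
r2 m[φ4→cld] = [8, 1]
r2 m[φ4→sun] = [1, 8]
r2 m[φ5→wet] = [7, 3]
r2 m[φ6→cld] = [2, 8]
r2 m[φ7→sun] = [8, 7]
r2 m[slip→φ0] = [7, 6]
r2 m[slip→φ2] = [4, 5]
r2 m[wet→φ0] = [42, 144]
r2 m[wet→φ1] = [70, 54]
r2 m[wet→φ3] = [105, 72]
r2 m[wet→φ5] = [30, 144]
r2 m[cld→φ4] = [2, 8]
r2 m[cld→φ6] = [8, 1]
r2 m[snow→φ1] = [1, 1]
r2 m[sun→φ3] = [8, 56]
r2 m[sun→φ4] = [40, 42]
r2 m[sun→φ7] = [5, 48]
r2 m[fog→φ2] = [1, 1]
r3 m[φ0→slip] = [432, 288]
r3 m[φ0→wet] = [30, 21]
r3 m[φ1→wet] = [3, 8]
r3 m[φ1→snow] = [432, 210]
r3 m[φ2→slip] = [7, 6]
r3 m[φ2→fog] = [24, 30]
r3 m[φ3→wet] = [112, 336]
r3 m[φ3→sun] = [360, 432]
r3 m[φ4→cld] = [336, 42]
r3 m[φ4→sun] = [8, 16]
r3 m[φ5→wet] = [7, 3]
r3 m[φ6→cld] = [2, 8]
r3 m[φ7→sun] = [8, 7]
r3 m[slip→φ0] = [7, 6]
r3 m[slip→φ2] = [4, 5]
r3 m[wet→φ0] = [42, 144]
r3 m[wet→φ1] = [70, 54]
r3 m[wet→φ3] = [105, 72]
r3 m[wet→φ5] = [30, 144]
r3 m[cld→φ4] = [2, 8]
r3 m[cld→φ6] = [8, 1]
r3 m[snow→φ1] = [1, 1]
r3 m[sun→φ3] = [8, 56]
r3 m[sun→φ4] = [40, 42]
r3 m[sun→φ7] = [5, 48]
r3 m[fog→φ2] = [1, 1]
r4 m[φ0→slip] = [432, 288]
r4 m[φ0→wet] = [30, 21]
r4 m[φ1→wet] = [3, 8]
r4 m[φ1→snow] = [432, 210]
r4 m[φ2→slip] = [7, 6]
r4 m[φ2→fog] = [24, 30]
r4 m[φ3→wet] = [112, 336]
r4 m[φ3→sun] = [360, 432]
r4 m[φ4→cld] = [336, 42]
r4 m[φ4→sun] = [8, 16]
r4 m[φ5→wet] = [7, 3]
r4 m[φ6→cld] = [2, 8]
r4 m[φ7→sun] = [8, 7]
r4 m[slip→φ0] = [7, 6]
r4 m[slip→φ2] = [432, 288]
r4 m[wet→φ0] = [2352, 8064]
r4 m[wet→φ1] = [23520, 21168]
r4 m[wet→φ3] = [630, 504]
r4 m[wet→φ5] = [10080, 56448]
r4 m[cld→φ4] = [2, 8]
r4 m[cld→φ6] = [336, 42]
r4 m[snow→φ1] = [1, 1]
r4 m[sun→φ3] = [64, 112]
r4 m[sun→φ4] = [2880, 3024]
r4 m[sun→φ7] = [2880, 6912]
r4 m[fog→φ2] = [1, 1]
r5 m[φ0→slip] = [24192, 16128]
r5 m[φ0→wet] = [30, 21]
r5 m[φ1→wet] = [3, 8]
r5 m[φ1→snow] = [169344, 70560]
r5 m[φ2→slip] = [7, 6]
r5 m[φ2→fog] = [2592, 3024]
r5 m[φ3→wet] = [224, 672]
r5 m[φ3→sun] = [2520, 3024]
r5 m[φ4→cld] = [24192, 3024]
r5 m[φ4→sun] = [8, 16]
r5 m[φ5→wet] = [7, 3]
r5 m[φ6→cld] = [2, 8]
r5 m[φ7→sun] = [8, 7]
r5 m[slip→φ0] = [7, 6]
r5 m[slip→φ2] = [432, 288]
r5 m[wet→φ0] = [2352, 8064]
r5 m[wet→φ1] = [23520, 21168]
r5 m[wet→φ3] = [630, 504]
r5 m[wet→φ5] = [10080, 56448]
r5 m[cld→φ4] = [2, 8]
r5 m[cld→φ6] = [336, 42]
r5 m[snow→φ1] = [1, 1]
r5 m[sun→φ3] = [64, 112]
r5 m[sun→φ4] = [2880, 3024]
r5 m[sun→φ7] = [2880, 6912]
r5 m[fog→φ2] = [1, 1]
r6 m[φ0→slip] = [24192, 16128]
r6 m[φ0→wet] = [30, 21]
r6 m[φ1→wet] = [3, 8]
r6 m[φ1→snow] = [169344, 70560]
r6 m[φ2→slip] = [7, 6]
r6 m[φ2→fog] = [2592, 3024]
r6 m[φ3→wet] = [224, 672]
r6 m[φ3→sun] = [2520, 3024]
r6 m[φ4→cld] = [24192, 3024]
r6 m[φ4→sun] = [8, 16]
r6 m[φ5→wet] = [7, 3]
r6 m[φ6→cld] = [2, 8]
r6 m[φ7→sun] = [8, 7]
r6 m[slip→φ0] = [7, 6]
r6 m[slip→φ2] = [24192, 16128]
r6 m[wet→φ0] = [4704, 16128]
r6 m[wet→φ1] = [47040, 42336]
r6 m[wet→φ3] = [630, 504]
r6 m[wet→φ5] = [20160, 112896]
r6 m[cld→φ4] = [2, 8]
r6 m[cld→φ6] = [24192, 3024]
r6 m[snow→φ1] = [1, 1]
r6 m[sun→φ3] = [64, 112]
r6 m[sun→φ4] = [20160, 21168]
r6 m[sun→φ7] = [20160, 48384]
r6 m[fog→φ2] = [1, 1]
r7 m[φ0→slip] = [48384, 32256]
r7 m[φ0→wet] = [30, 21]
r7 m[φ1→wet] = [3, 8]
r7 m[φ1→snow] = [338688, 141120]
r7 m[φ2→slip] = [7, 6]
r7 m[φ2→fog] = [145152, 169344]
r7 m[φ3→wet] = [224, 672]
r7 m[φ3→sun] = [2520, 3024]
r7 m[φ4→cld] = [169344, 21168]
r7 m[φ4→sun] = [8, 16]
r7 m[φ5→wet] = [7, 3]
r7 m[φ6→cld] = [2, 8]
r7 m[φ7→sun] = [8, 7]
r7 m[slip→φ0] = [7, 6]
r7 m[slip→φ2] = [24192, 16128]
r7 m[wet→φ0] = [4704, 16128]
r7 m[wet→φ1] = [47040, 42336]
r7 m[wet→φ3] = [630, 504]
r7 m[wet→φ5] = [20160, 112896]
r7 m[cld→φ4] = [2, 8]
r7 m[cld→φ6] = [24192, 3024]
r7 m[snow→φ1] = [1, 1]
r7 m[sun→φ3] = [64, 112]
r7 m[sun→φ4] = [20160, 21168]
r7 m[sun→φ7] = [20160, 48384]
r7 m[fog→φ2] = [1, 1]
r8 m[φ0→slip] = [48384, 32256]
r8 m[φ0→wet] = [30, 21]
r8 m[φ1→wet] = [3, 8]
r8 m[φ1→snow] = [338688, 141120]
r8 m[φ2→slip] = [7, 6]
r8 m[φ2→fog] = [145152, 169344]
r8 m[φ3→wet] = [224, 672]
r8 m[φ3→sun] = [2520, 3024]
r8 m[φ4→cld] = [169344, 21168]
r8 m[φ4→sun] = [8, 16]
r8 m[φ5→wet] = [7, 3]
r8 m[φ6→cld] = [2, 8]
r8 m[φ7→sun] = [8, 7]
r8 m[slip→φ0] = [7, 6]
r8 m[slip→φ2] = [48384, 32256]
r8 m[wet→φ0] = [4704, 16128]
r8 m[wet→φ1] = [47040, 42336]
r8 m[wet→φ3] = [630, 504]
r8 m[wet→φ5] = [20160, 112896]
r8 m[cld→φ4] = [2, 8]
r8 m[cld→φ6] = [169344, 21168]
r8 m[snow→φ1] = [1, 1]
r8 m[sun→φ3] = [64, 112]
r8 m[sun→φ4] = [20160, 21168]
r8 m[sun→φ7] = [20160, 48384]
r8 m[fog→φ2] = [1, 1]
r9 m[φ0→slip] = [48384, 32256]
r9 m[φ0→wet] = [30, 21]
r9 m[φ1→wet] = [3, 8]
r9 m[φ1→snow] = [338688, 141120]
r9 m[φ2→slip] = [7, 6]
r9 m[φ2→fog] = [290304, 338688]
r9 m[φ3→wet] = [224, 672]
r9 m[φ3→sun] = [2520, 3024]
r9 m[φ4→cld] = [169344, 21168]
r9 m[φ4→sun] = [8, 16]
r9 m[φ5→wet] = [7, 3]
r9 m[φ6→cld] = [2, 8]
r9 m[φ7→sun] = [8, 7]
r9 m[slip→φ0] = [7, 6]
r9 m[slip→φ2] = [48384, 32256]
r9 m[wet→φ0] = [4704, 16128]
r9 m[wet→φ1] = [47040, 42336]
r9 m[wet→φ3] = [630, 504]
r9 m[wet→φ5] = [20160, 112896]
r9 m[cld→φ4] = [2, 8]
r9 m[cld→φ6] = [169344, 21168]
r9 m[snow→φ1] = [1, 1]
r9 m[sun→φ3] = [64, 112]
r9 m[sun→φ4] = [20160, 21168]
r9 m[sun→φ7] = [20160, 48384]
r9 m[fog→φ2] = [1, 1]
r10 m[φ0→slip] = [48384, 32256]
r10 m[φ0→wet] = [30, 21]
r10 m[φ1→wet] = [3, 8]
r10 m[φ1→snow] = [338688, 141120]
r10 m[φ2→slip] = [7, 6]
r10 m[φ2→fog] = [290304, 338688]
r10 m[φ3→wet] = [224, 672]
r10 m[φ3→sun] = [2520, 3024]
r10 m[φ4→cld] = [169344, 21168]
r10 m[φ4→sun] = [8, 16]
r10 m[φ5→wet] = [7, 3]
r10 m[φ6→cld] = [2, 8]
r10 m[φ7→sun] = [8, 7]
r10 m[slip→φ0] = [7, 6]
r10 m[slip→φ2] = [48384, 32256]
r10 m[wet→φ0] = [4704, 16128]
r10 m[wet→φ1] = [47040, 42336]
r10 m[wet→φ3] = [630, 504]
r10 m[wet→φ5] = [20160, 112896]
r10 m[cld→φ4] = [2, 8]
r10 m[cld→φ6] = [169344, 21168]
r10 m[snow→φ1] = [1, 1]
r10 m[sun→φ3] = [64, 112]
r10 m[sun→φ4] = [20160, 21168]
r10 m[sun→φ7] = [20160, 48384]
r10 m[fog→φ2] = [1, 1]
fixed point reached at round 10
traceback from slip: (slip=0, wet=1, cld=0, snow=0, sun=1, fog=1), score=338688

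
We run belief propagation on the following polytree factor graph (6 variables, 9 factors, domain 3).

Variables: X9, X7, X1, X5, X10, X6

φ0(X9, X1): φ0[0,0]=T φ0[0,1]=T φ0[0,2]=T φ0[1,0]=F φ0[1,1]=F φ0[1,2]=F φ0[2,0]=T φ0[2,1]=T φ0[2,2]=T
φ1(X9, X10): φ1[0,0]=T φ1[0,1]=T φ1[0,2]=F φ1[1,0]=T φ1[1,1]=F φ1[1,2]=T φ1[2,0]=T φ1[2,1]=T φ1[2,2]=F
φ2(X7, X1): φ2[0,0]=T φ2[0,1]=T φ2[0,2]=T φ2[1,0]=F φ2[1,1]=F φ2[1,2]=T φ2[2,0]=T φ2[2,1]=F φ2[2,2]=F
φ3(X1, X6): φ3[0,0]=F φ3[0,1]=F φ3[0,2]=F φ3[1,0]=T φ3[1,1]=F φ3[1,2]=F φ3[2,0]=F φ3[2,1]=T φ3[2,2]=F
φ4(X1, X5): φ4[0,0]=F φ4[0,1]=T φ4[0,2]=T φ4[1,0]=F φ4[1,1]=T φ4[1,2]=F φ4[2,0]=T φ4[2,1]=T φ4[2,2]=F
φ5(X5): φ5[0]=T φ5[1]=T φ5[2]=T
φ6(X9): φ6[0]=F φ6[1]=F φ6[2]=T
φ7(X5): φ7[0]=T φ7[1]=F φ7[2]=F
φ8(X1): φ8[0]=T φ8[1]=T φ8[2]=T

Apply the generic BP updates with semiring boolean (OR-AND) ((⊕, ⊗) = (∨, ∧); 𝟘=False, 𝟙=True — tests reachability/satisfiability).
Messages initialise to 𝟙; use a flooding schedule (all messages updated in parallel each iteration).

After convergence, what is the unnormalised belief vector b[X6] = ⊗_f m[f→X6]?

init: all messages = 𝟙 over 3 values
r1 m[φ0→X9] = [T, F, T]
r1 m[φ0→X1] = [T, T, T]
r1 m[φ1→X9] = [T, T, T]
r1 m[φ1→X10] = [T, T, T]
r1 m[φ2→X7] = [T, T, T]
r1 m[φ2→X1] = [T, T, T]
r1 m[φ3→X1] = [F, T, T]
r1 m[φ3→X6] = [T, T, F]
r1 m[φ4→X1] = [T, T, T]
r1 m[φ4→X5] = [T, T, T]
r1 m[φ5→X5] = [T, T, T]
r1 m[φ6→X9] = [F, F, T]
r1 m[φ7→X5] = [T, F, F]
r1 m[φ8→X1] = [T, T, T]
r1 m[X9→φ0] = [T, T, T]
r1 m[X9→φ1] = [T, T, T]
r1 m[X9→φ6] = [T, T, T]
r1 m[X7→φ2] = [T, T, T]
r1 m[X1→φ0] = [T, T, T]
r1 m[X1→φ2] = [T, T, T]
r1 m[X1→φ3] = [T, T, T]
r1 m[X1→φ4] = [T, T, T]
r1 m[X1→φ8] = [T, T, T]
r1 m[X5→φ4] = [T, T, T]
r1 m[X5→φ5] = [T, T, T]
r1 m[X5→φ7] = [T, T, T]
r1 m[X10→φ1] = [T, T, T]
r1 m[X6→φ3] = [T, T, T]
r2 m[φ0→X9] = [T, F, T]
r2 m[φ0→X1] = [T, T, T]
r2 m[φ1→X9] = [T, T, T]
r2 m[φ1→X10] = [T, T, T]
r2 m[φ2→X7] = [T, T, T]
r2 m[φ2→X1] = [T, T, T]
r2 m[φ3→X1] = [F, T, T]
r2 m[φ3→X6] = [T, T, F]
r2 m[φ4→X1] = [T, T, T]
r2 m[φ4→X5] = [T, T, T]
r2 m[φ5→X5] = [T, T, T]
r2 m[φ6→X9] = [F, F, T]
r2 m[φ7→X5] = [T, F, F]
r2 m[φ8→X1] = [T, T, T]
r2 m[X9→φ0] = [F, F, T]
r2 m[X9→φ1] = [F, F, T]
r2 m[X9→φ6] = [T, F, T]
r2 m[X7→φ2] = [T, T, T]
r2 m[X1→φ0] = [F, T, T]
r2 m[X1→φ2] = [F, T, T]
r2 m[X1→φ3] = [T, T, T]
r2 m[X1→φ4] = [F, T, T]
r2 m[X1→φ8] = [F, T, T]
r2 m[X5→φ4] = [T, F, F]
r2 m[X5→φ5] = [T, F, F]
r2 m[X5→φ7] = [T, T, T]
r2 m[X10→φ1] = [T, T, T]
r2 m[X6→φ3] = [T, T, T]
r3 m[φ0→X9] = [T, F, T]
r3 m[φ0→X1] = [T, T, T]
r3 m[φ1→X9] = [T, T, T]
r3 m[φ1→X10] = [T, T, F]
r3 m[φ2→X7] = [T, T, F]
r3 m[φ2→X1] = [T, T, T]
r3 m[φ3→X1] = [F, T, T]
r3 m[φ3→X6] = [T, T, F]
r3 m[φ4→X1] = [F, F, T]
r3 m[φ4→X5] = [T, T, F]
r3 m[φ5→X5] = [T, T, T]
r3 m[φ6→X9] = [F, F, T]
r3 m[φ7→X5] = [T, F, F]
r3 m[φ8→X1] = [T, T, T]
r3 m[X9→φ0] = [F, F, T]
r3 m[X9→φ1] = [F, F, T]
r3 m[X9→φ6] = [T, F, T]
r3 m[X7→φ2] = [T, T, T]
r3 m[X1→φ0] = [F, T, T]
r3 m[X1→φ2] = [F, T, T]
r3 m[X1→φ3] = [T, T, T]
r3 m[X1→φ4] = [F, T, T]
r3 m[X1→φ8] = [F, T, T]
r3 m[X5→φ4] = [T, F, F]
r3 m[X5→φ5] = [T, F, F]
r3 m[X5→φ7] = [T, T, T]
r3 m[X10→φ1] = [T, T, T]
r3 m[X6→φ3] = [T, T, T]
r4 m[φ0→X9] = [T, F, T]
r4 m[φ0→X1] = [T, T, T]
r4 m[φ1→X9] = [T, T, T]
r4 m[φ1→X10] = [T, T, F]
r4 m[φ2→X7] = [T, T, F]
r4 m[φ2→X1] = [T, T, T]
r4 m[φ3→X1] = [F, T, T]
r4 m[φ3→X6] = [T, T, F]
r4 m[φ4→X1] = [F, F, T]
r4 m[φ4→X5] = [T, T, F]
r4 m[φ5→X5] = [T, T, T]
r4 m[φ6→X9] = [F, F, T]
r4 m[φ7→X5] = [T, F, F]
r4 m[φ8→X1] = [T, T, T]
r4 m[X9→φ0] = [F, F, T]
r4 m[X9→φ1] = [F, F, T]
r4 m[X9→φ6] = [T, F, T]
r4 m[X7→φ2] = [T, T, T]
r4 m[X1→φ0] = [F, F, T]
r4 m[X1→φ2] = [F, F, T]
r4 m[X1→φ3] = [F, F, T]
r4 m[X1→φ4] = [F, T, T]
r4 m[X1→φ8] = [F, F, T]
r4 m[X5→φ4] = [T, F, F]
r4 m[X5→φ5] = [T, F, F]
r4 m[X5→φ7] = [T, T, F]
r4 m[X10→φ1] = [T, T, T]
r4 m[X6→φ3] = [T, T, T]
r5 m[φ0→X9] = [T, F, T]
r5 m[φ0→X1] = [T, T, T]
r5 m[φ1→X9] = [T, T, T]
r5 m[φ1→X10] = [T, T, F]
r5 m[φ2→X7] = [T, T, F]
r5 m[φ2→X1] = [T, T, T]
r5 m[φ3→X1] = [F, T, T]
r5 m[φ3→X6] = [F, T, F]
r5 m[φ4→X1] = [F, F, T]
r5 m[φ4→X5] = [T, T, F]
r5 m[φ5→X5] = [T, T, T]
r5 m[φ6→X9] = [F, F, T]
r5 m[φ7→X5] = [T, F, F]
r5 m[φ8→X1] = [T, T, T]
r5 m[X9→φ0] = [F, F, T]
r5 m[X9→φ1] = [F, F, T]
r5 m[X9→φ6] = [T, F, T]
r5 m[X7→φ2] = [T, T, T]
r5 m[X1→φ0] = [F, F, T]
r5 m[X1→φ2] = [F, F, T]
r5 m[X1→φ3] = [F, F, T]
r5 m[X1→φ4] = [F, T, T]
r5 m[X1→φ8] = [F, F, T]
r5 m[X5→φ4] = [T, F, F]
r5 m[X5→φ5] = [T, F, F]
r5 m[X5→φ7] = [T, T, F]
r5 m[X10→φ1] = [T, T, T]
r5 m[X6→φ3] = [T, T, T]
r6 m[φ0→X9] = [T, F, T]
r6 m[φ0→X1] = [T, T, T]
r6 m[φ1→X9] = [T, T, T]
r6 m[φ1→X10] = [T, T, F]
r6 m[φ2→X7] = [T, T, F]
r6 m[φ2→X1] = [T, T, T]
r6 m[φ3→X1] = [F, T, T]
r6 m[φ3→X6] = [F, T, F]
r6 m[φ4→X1] = [F, F, T]
r6 m[φ4→X5] = [T, T, F]
r6 m[φ5→X5] = [T, T, T]
r6 m[φ6→X9] = [F, F, T]
r6 m[φ7→X5] = [T, F, F]
r6 m[φ8→X1] = [T, T, T]
r6 m[X9→φ0] = [F, F, T]
r6 m[X9→φ1] = [F, F, T]
r6 m[X9→φ6] = [T, F, T]
r6 m[X7→φ2] = [T, T, T]
r6 m[X1→φ0] = [F, F, T]
r6 m[X1→φ2] = [F, F, T]
r6 m[X1→φ3] = [F, F, T]
r6 m[X1→φ4] = [F, T, T]
r6 m[X1→φ8] = [F, F, T]
r6 m[X5→φ4] = [T, F, F]
r6 m[X5→φ5] = [T, F, F]
r6 m[X5→φ7] = [T, T, F]
r6 m[X10→φ1] = [T, T, T]
r6 m[X6→φ3] = [T, T, T]
fixed point reached at round 6
b[X6] = ⊗ incoming = [F, T, F]

b[X6] = [F, T, F]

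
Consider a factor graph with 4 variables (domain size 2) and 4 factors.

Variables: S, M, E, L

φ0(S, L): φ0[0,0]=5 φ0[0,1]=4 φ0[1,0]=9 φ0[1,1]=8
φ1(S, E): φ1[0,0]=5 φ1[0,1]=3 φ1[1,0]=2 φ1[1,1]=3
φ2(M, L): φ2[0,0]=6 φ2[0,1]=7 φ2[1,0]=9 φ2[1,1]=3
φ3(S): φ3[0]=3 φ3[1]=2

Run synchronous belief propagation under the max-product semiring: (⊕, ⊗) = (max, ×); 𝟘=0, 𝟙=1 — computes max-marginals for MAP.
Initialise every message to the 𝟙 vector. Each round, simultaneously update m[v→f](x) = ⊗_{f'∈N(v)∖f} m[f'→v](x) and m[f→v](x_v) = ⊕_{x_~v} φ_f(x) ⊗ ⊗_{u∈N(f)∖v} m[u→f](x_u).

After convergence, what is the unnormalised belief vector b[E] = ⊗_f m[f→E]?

b[E] = [675, 486]

init: all messages = 𝟙 over 2 values
r1 m[φ0→S] = [5, 9]
r1 m[φ0→L] = [9, 8]
r1 m[φ1→S] = [5, 3]
r1 m[φ1→E] = [5, 3]
r1 m[φ2→M] = [7, 9]
r1 m[φ2→L] = [9, 7]
r1 m[φ3→S] = [3, 2]
r1 m[S→φ0] = [1, 1]
r1 m[S→φ1] = [1, 1]
r1 m[S→φ3] = [1, 1]
r1 m[M→φ2] = [1, 1]
r1 m[E→φ1] = [1, 1]
r1 m[L→φ0] = [1, 1]
r1 m[L→φ2] = [1, 1]
r2 m[φ0→S] = [5, 9]
r2 m[φ0→L] = [9, 8]
r2 m[φ1→S] = [5, 3]
r2 m[φ1→E] = [5, 3]
r2 m[φ2→M] = [7, 9]
r2 m[φ2→L] = [9, 7]
r2 m[φ3→S] = [3, 2]
r2 m[S→φ0] = [15, 6]
r2 m[S→φ1] = [15, 18]
r2 m[S→φ3] = [25, 27]
r2 m[M→φ2] = [1, 1]
r2 m[E→φ1] = [1, 1]
r2 m[L→φ0] = [9, 7]
r2 m[L→φ2] = [9, 8]
r3 m[φ0→S] = [45, 81]
r3 m[φ0→L] = [75, 60]
r3 m[φ1→S] = [5, 3]
r3 m[φ1→E] = [75, 54]
r3 m[φ2→M] = [56, 81]
r3 m[φ2→L] = [9, 7]
r3 m[φ3→S] = [3, 2]
r3 m[S→φ0] = [15, 6]
r3 m[S→φ1] = [15, 18]
r3 m[S→φ3] = [25, 27]
r3 m[M→φ2] = [1, 1]
r3 m[E→φ1] = [1, 1]
r3 m[L→φ0] = [9, 7]
r3 m[L→φ2] = [9, 8]
r4 m[φ0→S] = [45, 81]
r4 m[φ0→L] = [75, 60]
r4 m[φ1→S] = [5, 3]
r4 m[φ1→E] = [75, 54]
r4 m[φ2→M] = [56, 81]
r4 m[φ2→L] = [9, 7]
r4 m[φ3→S] = [3, 2]
r4 m[S→φ0] = [15, 6]
r4 m[S→φ1] = [135, 162]
r4 m[S→φ3] = [225, 243]
r4 m[M→φ2] = [1, 1]
r4 m[E→φ1] = [1, 1]
r4 m[L→φ0] = [9, 7]
r4 m[L→φ2] = [75, 60]
r5 m[φ0→S] = [45, 81]
r5 m[φ0→L] = [75, 60]
r5 m[φ1→S] = [5, 3]
r5 m[φ1→E] = [675, 486]
r5 m[φ2→M] = [450, 675]
r5 m[φ2→L] = [9, 7]
r5 m[φ3→S] = [3, 2]
r5 m[S→φ0] = [15, 6]
r5 m[S→φ1] = [135, 162]
r5 m[S→φ3] = [225, 243]
r5 m[M→φ2] = [1, 1]
r5 m[E→φ1] = [1, 1]
r5 m[L→φ0] = [9, 7]
r5 m[L→φ2] = [75, 60]
r6 m[φ0→S] = [45, 81]
r6 m[φ0→L] = [75, 60]
r6 m[φ1→S] = [5, 3]
r6 m[φ1→E] = [675, 486]
r6 m[φ2→M] = [450, 675]
r6 m[φ2→L] = [9, 7]
r6 m[φ3→S] = [3, 2]
r6 m[S→φ0] = [15, 6]
r6 m[S→φ1] = [135, 162]
r6 m[S→φ3] = [225, 243]
r6 m[M→φ2] = [1, 1]
r6 m[E→φ1] = [1, 1]
r6 m[L→φ0] = [9, 7]
r6 m[L→φ2] = [75, 60]
fixed point reached at round 6
b[E] = ⊗ incoming = [675, 486]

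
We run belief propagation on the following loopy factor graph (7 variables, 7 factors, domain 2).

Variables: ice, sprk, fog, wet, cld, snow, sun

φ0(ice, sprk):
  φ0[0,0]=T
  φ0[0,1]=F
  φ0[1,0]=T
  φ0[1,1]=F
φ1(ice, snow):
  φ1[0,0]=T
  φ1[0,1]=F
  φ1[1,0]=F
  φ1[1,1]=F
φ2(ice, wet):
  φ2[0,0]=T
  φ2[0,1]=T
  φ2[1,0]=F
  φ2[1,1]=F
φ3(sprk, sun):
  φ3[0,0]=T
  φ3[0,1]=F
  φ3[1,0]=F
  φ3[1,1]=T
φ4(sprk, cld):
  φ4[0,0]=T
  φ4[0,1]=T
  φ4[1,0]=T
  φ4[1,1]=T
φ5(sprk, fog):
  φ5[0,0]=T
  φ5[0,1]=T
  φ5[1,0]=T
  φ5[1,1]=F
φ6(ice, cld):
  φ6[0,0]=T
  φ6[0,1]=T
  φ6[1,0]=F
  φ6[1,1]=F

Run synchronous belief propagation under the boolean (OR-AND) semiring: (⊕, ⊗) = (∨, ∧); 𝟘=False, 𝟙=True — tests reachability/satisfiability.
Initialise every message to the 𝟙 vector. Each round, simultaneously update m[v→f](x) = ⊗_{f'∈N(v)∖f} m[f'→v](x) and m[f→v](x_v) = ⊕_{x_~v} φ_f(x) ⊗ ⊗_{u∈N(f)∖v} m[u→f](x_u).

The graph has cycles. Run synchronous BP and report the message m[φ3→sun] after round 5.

init: all messages = 𝟙 over 2 values
r1 m[φ0→ice] = [T, T]
r1 m[φ0→sprk] = [T, F]
r1 m[φ1→ice] = [T, F]
r1 m[φ1→snow] = [T, F]
r1 m[φ2→ice] = [T, F]
r1 m[φ2→wet] = [T, T]
r1 m[φ3→sprk] = [T, T]
r1 m[φ3→sun] = [T, T]
r1 m[φ4→sprk] = [T, T]
r1 m[φ4→cld] = [T, T]
r1 m[φ5→sprk] = [T, T]
r1 m[φ5→fog] = [T, T]
r1 m[φ6→ice] = [T, F]
r1 m[φ6→cld] = [T, T]
r1 m[ice→φ0] = [T, T]
r1 m[ice→φ1] = [T, T]
r1 m[ice→φ2] = [T, T]
r1 m[ice→φ6] = [T, T]
r1 m[sprk→φ0] = [T, T]
r1 m[sprk→φ3] = [T, T]
r1 m[sprk→φ4] = [T, T]
r1 m[sprk→φ5] = [T, T]
r1 m[fog→φ5] = [T, T]
r1 m[wet→φ2] = [T, T]
r1 m[cld→φ4] = [T, T]
r1 m[cld→φ6] = [T, T]
r1 m[snow→φ1] = [T, T]
r1 m[sun→φ3] = [T, T]
r2 m[φ0→ice] = [T, T]
r2 m[φ0→sprk] = [T, F]
r2 m[φ1→ice] = [T, F]
r2 m[φ1→snow] = [T, F]
r2 m[φ2→ice] = [T, F]
r2 m[φ2→wet] = [T, T]
r2 m[φ3→sprk] = [T, T]
r2 m[φ3→sun] = [T, T]
r2 m[φ4→sprk] = [T, T]
r2 m[φ4→cld] = [T, T]
r2 m[φ5→sprk] = [T, T]
r2 m[φ5→fog] = [T, T]
r2 m[φ6→ice] = [T, F]
r2 m[φ6→cld] = [T, T]
r2 m[ice→φ0] = [T, F]
r2 m[ice→φ1] = [T, F]
r2 m[ice→φ2] = [T, F]
r2 m[ice→φ6] = [T, F]
r2 m[sprk→φ0] = [T, T]
r2 m[sprk→φ3] = [T, F]
r2 m[sprk→φ4] = [T, F]
r2 m[sprk→φ5] = [T, F]
r2 m[fog→φ5] = [T, T]
r2 m[wet→φ2] = [T, T]
r2 m[cld→φ4] = [T, T]
r2 m[cld→φ6] = [T, T]
r2 m[snow→φ1] = [T, T]
r2 m[sun→φ3] = [T, T]
r3 m[φ0→ice] = [T, T]
r3 m[φ0→sprk] = [T, F]
r3 m[φ1→ice] = [T, F]
r3 m[φ1→snow] = [T, F]
r3 m[φ2→ice] = [T, F]
r3 m[φ2→wet] = [T, T]
r3 m[φ3→sprk] = [T, T]
r3 m[φ3→sun] = [T, F]
r3 m[φ4→sprk] = [T, T]
r3 m[φ4→cld] = [T, T]
r3 m[φ5→sprk] = [T, T]
r3 m[φ5→fog] = [T, T]
r3 m[φ6→ice] = [T, F]
r3 m[φ6→cld] = [T, T]
r3 m[ice→φ0] = [T, F]
r3 m[ice→φ1] = [T, F]
r3 m[ice→φ2] = [T, F]
r3 m[ice→φ6] = [T, F]
r3 m[sprk→φ0] = [T, T]
r3 m[sprk→φ3] = [T, F]
r3 m[sprk→φ4] = [T, F]
r3 m[sprk→φ5] = [T, F]
r3 m[fog→φ5] = [T, T]
r3 m[wet→φ2] = [T, T]
r3 m[cld→φ4] = [T, T]
r3 m[cld→φ6] = [T, T]
r3 m[snow→φ1] = [T, T]
r3 m[sun→φ3] = [T, T]
r4 m[φ0→ice] = [T, T]
r4 m[φ0→sprk] = [T, F]
r4 m[φ1→ice] = [T, F]
r4 m[φ1→snow] = [T, F]
r4 m[φ2→ice] = [T, F]
r4 m[φ2→wet] = [T, T]
r4 m[φ3→sprk] = [T, T]
r4 m[φ3→sun] = [T, F]
r4 m[φ4→sprk] = [T, T]
r4 m[φ4→cld] = [T, T]
r4 m[φ5→sprk] = [T, T]
r4 m[φ5→fog] = [T, T]
r4 m[φ6→ice] = [T, F]
r4 m[φ6→cld] = [T, T]
r4 m[ice→φ0] = [T, F]
r4 m[ice→φ1] = [T, F]
r4 m[ice→φ2] = [T, F]
r4 m[ice→φ6] = [T, F]
r4 m[sprk→φ0] = [T, T]
r4 m[sprk→φ3] = [T, F]
r4 m[sprk→φ4] = [T, F]
r4 m[sprk→φ5] = [T, F]
r4 m[fog→φ5] = [T, T]
r4 m[wet→φ2] = [T, T]
r4 m[cld→φ4] = [T, T]
r4 m[cld→φ6] = [T, T]
r4 m[snow→φ1] = [T, T]
r4 m[sun→φ3] = [T, T]
r5 m[φ0→ice] = [T, T]
r5 m[φ0→sprk] = [T, F]
r5 m[φ1→ice] = [T, F]
r5 m[φ1→snow] = [T, F]
r5 m[φ2→ice] = [T, F]
r5 m[φ2→wet] = [T, T]
r5 m[φ3→sprk] = [T, T]
r5 m[φ3→sun] = [T, F]
r5 m[φ4→sprk] = [T, T]
r5 m[φ4→cld] = [T, T]
r5 m[φ5→sprk] = [T, T]
r5 m[φ5→fog] = [T, T]
r5 m[φ6→ice] = [T, F]
r5 m[φ6→cld] = [T, T]
r5 m[ice→φ0] = [T, F]
r5 m[ice→φ1] = [T, F]
r5 m[ice→φ2] = [T, F]
r5 m[ice→φ6] = [T, F]
r5 m[sprk→φ0] = [T, T]
r5 m[sprk→φ3] = [T, F]
r5 m[sprk→φ4] = [T, F]
r5 m[sprk→φ5] = [T, F]
r5 m[fog→φ5] = [T, T]
r5 m[wet→φ2] = [T, T]
r5 m[cld→φ4] = [T, T]
r5 m[cld→φ6] = [T, T]
r5 m[snow→φ1] = [T, T]
r5 m[sun→φ3] = [T, T]
fixed point reached at round 4

message @ round 5 = [T, F]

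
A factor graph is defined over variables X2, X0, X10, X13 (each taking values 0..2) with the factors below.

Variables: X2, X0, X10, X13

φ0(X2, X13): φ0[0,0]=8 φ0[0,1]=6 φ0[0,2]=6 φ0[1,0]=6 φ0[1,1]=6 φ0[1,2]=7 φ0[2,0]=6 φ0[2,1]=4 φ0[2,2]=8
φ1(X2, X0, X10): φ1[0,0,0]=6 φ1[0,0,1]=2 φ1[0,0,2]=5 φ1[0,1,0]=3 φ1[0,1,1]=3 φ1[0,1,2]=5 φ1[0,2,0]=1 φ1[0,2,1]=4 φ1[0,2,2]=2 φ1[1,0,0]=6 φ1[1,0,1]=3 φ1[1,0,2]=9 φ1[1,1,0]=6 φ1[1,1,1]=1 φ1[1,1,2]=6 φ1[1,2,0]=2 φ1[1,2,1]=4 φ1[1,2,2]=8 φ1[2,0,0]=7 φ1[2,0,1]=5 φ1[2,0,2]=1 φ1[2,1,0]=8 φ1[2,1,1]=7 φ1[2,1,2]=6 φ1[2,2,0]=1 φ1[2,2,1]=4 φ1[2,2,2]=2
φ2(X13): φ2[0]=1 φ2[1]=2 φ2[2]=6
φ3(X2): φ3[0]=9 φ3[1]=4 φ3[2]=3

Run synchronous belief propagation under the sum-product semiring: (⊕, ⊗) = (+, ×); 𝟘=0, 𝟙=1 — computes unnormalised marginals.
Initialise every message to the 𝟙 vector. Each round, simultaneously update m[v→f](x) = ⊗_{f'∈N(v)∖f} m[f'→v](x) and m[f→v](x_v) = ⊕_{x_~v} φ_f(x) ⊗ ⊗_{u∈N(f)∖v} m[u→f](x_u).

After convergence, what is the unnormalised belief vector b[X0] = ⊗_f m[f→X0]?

b[X0] = [13290, 12570, 8190]

init: all messages = 𝟙 over 3 values
r1 m[φ0→X2] = [20, 19, 18]
r1 m[φ0→X13] = [20, 16, 21]
r1 m[φ1→X2] = [31, 45, 41]
r1 m[φ1→X0] = [44, 45, 28]
r1 m[φ1→X10] = [40, 33, 44]
r1 m[φ2→X13] = [1, 2, 6]
r1 m[φ3→X2] = [9, 4, 3]
r1 m[X2→φ0] = [1, 1, 1]
r1 m[X2→φ1] = [1, 1, 1]
r1 m[X2→φ3] = [1, 1, 1]
r1 m[X0→φ1] = [1, 1, 1]
r1 m[X10→φ1] = [1, 1, 1]
r1 m[X13→φ0] = [1, 1, 1]
r1 m[X13→φ2] = [1, 1, 1]
r2 m[φ0→X2] = [20, 19, 18]
r2 m[φ0→X13] = [20, 16, 21]
r2 m[φ1→X2] = [31, 45, 41]
r2 m[φ1→X0] = [44, 45, 28]
r2 m[φ1→X10] = [40, 33, 44]
r2 m[φ2→X13] = [1, 2, 6]
r2 m[φ3→X2] = [9, 4, 3]
r2 m[X2→φ0] = [279, 180, 123]
r2 m[X2→φ1] = [180, 76, 54]
r2 m[X2→φ3] = [620, 855, 738]
r2 m[X0→φ1] = [1, 1, 1]
r2 m[X10→φ1] = [1, 1, 1]
r2 m[X13→φ0] = [1, 2, 6]
r2 m[X13→φ2] = [20, 16, 21]
r3 m[φ0→X2] = [56, 60, 62]
r3 m[φ0→X13] = [4050, 3246, 3918]
r3 m[φ1→X2] = [31, 45, 41]
r3 m[φ1→X0] = [4410, 4102, 2702]
r3 m[φ1→X10] = [3728, 3092, 4394]
r3 m[φ2→X13] = [1, 2, 6]
r3 m[φ3→X2] = [9, 4, 3]
r3 m[X2→φ0] = [279, 180, 123]
r3 m[X2→φ1] = [180, 76, 54]
r3 m[X2→φ3] = [620, 855, 738]
r3 m[X0→φ1] = [1, 1, 1]
r3 m[X10→φ1] = [1, 1, 1]
r3 m[X13→φ0] = [1, 2, 6]
r3 m[X13→φ2] = [20, 16, 21]
r4 m[φ0→X2] = [56, 60, 62]
r4 m[φ0→X13] = [4050, 3246, 3918]
r4 m[φ1→X2] = [31, 45, 41]
r4 m[φ1→X0] = [4410, 4102, 2702]
r4 m[φ1→X10] = [3728, 3092, 4394]
r4 m[φ2→X13] = [1, 2, 6]
r4 m[φ3→X2] = [9, 4, 3]
r4 m[X2→φ0] = [279, 180, 123]
r4 m[X2→φ1] = [504, 240, 186]
r4 m[X2→φ3] = [1736, 2700, 2542]
r4 m[X0→φ1] = [1, 1, 1]
r4 m[X10→φ1] = [1, 1, 1]
r4 m[X13→φ0] = [1, 2, 6]
r4 m[X13→φ2] = [4050, 3246, 3918]
r5 m[φ0→X2] = [56, 60, 62]
r5 m[φ0→X13] = [4050, 3246, 3918]
r5 m[φ1→X2] = [31, 45, 41]
r5 m[φ1→X0] = [13290, 12570, 8190]
r5 m[φ1→X10] = [11376, 9432, 13242]
r5 m[φ2→X13] = [1, 2, 6]
r5 m[φ3→X2] = [9, 4, 3]
r5 m[X2→φ0] = [279, 180, 123]
r5 m[X2→φ1] = [504, 240, 186]
r5 m[X2→φ3] = [1736, 2700, 2542]
r5 m[X0→φ1] = [1, 1, 1]
r5 m[X10→φ1] = [1, 1, 1]
r5 m[X13→φ0] = [1, 2, 6]
r5 m[X13→φ2] = [4050, 3246, 3918]
r6 m[φ0→X2] = [56, 60, 62]
r6 m[φ0→X13] = [4050, 3246, 3918]
r6 m[φ1→X2] = [31, 45, 41]
r6 m[φ1→X0] = [13290, 12570, 8190]
r6 m[φ1→X10] = [11376, 9432, 13242]
r6 m[φ2→X13] = [1, 2, 6]
r6 m[φ3→X2] = [9, 4, 3]
r6 m[X2→φ0] = [279, 180, 123]
r6 m[X2→φ1] = [504, 240, 186]
r6 m[X2→φ3] = [1736, 2700, 2542]
r6 m[X0→φ1] = [1, 1, 1]
r6 m[X10→φ1] = [1, 1, 1]
r6 m[X13→φ0] = [1, 2, 6]
r6 m[X13→φ2] = [4050, 3246, 3918]
fixed point reached at round 6
b[X0] = ⊗ incoming = [13290, 12570, 8190]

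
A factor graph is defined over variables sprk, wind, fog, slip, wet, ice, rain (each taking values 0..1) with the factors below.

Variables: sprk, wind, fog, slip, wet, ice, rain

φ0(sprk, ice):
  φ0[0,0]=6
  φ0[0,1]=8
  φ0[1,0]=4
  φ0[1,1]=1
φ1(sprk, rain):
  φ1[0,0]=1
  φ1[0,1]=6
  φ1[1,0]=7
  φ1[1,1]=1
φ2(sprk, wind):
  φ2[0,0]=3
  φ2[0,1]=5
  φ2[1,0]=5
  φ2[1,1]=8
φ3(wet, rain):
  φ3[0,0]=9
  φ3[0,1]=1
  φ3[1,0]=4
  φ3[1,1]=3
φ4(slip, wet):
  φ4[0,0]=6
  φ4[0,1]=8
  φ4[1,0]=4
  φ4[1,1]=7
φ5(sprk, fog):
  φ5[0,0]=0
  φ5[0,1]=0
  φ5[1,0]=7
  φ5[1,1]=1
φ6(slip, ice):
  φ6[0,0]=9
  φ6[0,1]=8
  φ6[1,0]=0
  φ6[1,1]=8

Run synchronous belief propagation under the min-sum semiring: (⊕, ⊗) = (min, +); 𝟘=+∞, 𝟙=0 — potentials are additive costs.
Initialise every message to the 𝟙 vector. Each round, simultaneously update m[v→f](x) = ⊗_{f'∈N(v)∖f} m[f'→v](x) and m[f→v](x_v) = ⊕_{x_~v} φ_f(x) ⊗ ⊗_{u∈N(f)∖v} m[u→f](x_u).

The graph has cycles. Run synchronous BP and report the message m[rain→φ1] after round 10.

init: all messages = 𝟙 over 2 values
r1 m[φ0→sprk] = [6, 1]
r1 m[φ0→ice] = [4, 1]
r1 m[φ1→sprk] = [1, 1]
r1 m[φ1→rain] = [1, 1]
r1 m[φ2→sprk] = [3, 5]
r1 m[φ2→wind] = [3, 5]
r1 m[φ3→wet] = [1, 3]
r1 m[φ3→rain] = [4, 1]
r1 m[φ4→slip] = [6, 4]
r1 m[φ4→wet] = [4, 7]
r1 m[φ5→sprk] = [0, 1]
r1 m[φ5→fog] = [0, 0]
r1 m[φ6→slip] = [8, 0]
r1 m[φ6→ice] = [0, 8]
r1 m[sprk→φ0] = [0, 0]
r1 m[sprk→φ1] = [0, 0]
r1 m[sprk→φ2] = [0, 0]
r1 m[sprk→φ5] = [0, 0]
r1 m[wind→φ2] = [0, 0]
r1 m[fog→φ5] = [0, 0]
r1 m[slip→φ4] = [0, 0]
r1 m[slip→φ6] = [0, 0]
r1 m[wet→φ3] = [0, 0]
r1 m[wet→φ4] = [0, 0]
r1 m[ice→φ0] = [0, 0]
r1 m[ice→φ6] = [0, 0]
r1 m[rain→φ1] = [0, 0]
r1 m[rain→φ3] = [0, 0]
r2 m[φ0→sprk] = [6, 1]
r2 m[φ0→ice] = [4, 1]
r2 m[φ1→sprk] = [1, 1]
r2 m[φ1→rain] = [1, 1]
r2 m[φ2→sprk] = [3, 5]
r2 m[φ2→wind] = [3, 5]
r2 m[φ3→wet] = [1, 3]
r2 m[φ3→rain] = [4, 1]
r2 m[φ4→slip] = [6, 4]
r2 m[φ4→wet] = [4, 7]
r2 m[φ5→sprk] = [0, 1]
r2 m[φ5→fog] = [0, 0]
r2 m[φ6→slip] = [8, 0]
r2 m[φ6→ice] = [0, 8]
r2 m[sprk→φ0] = [4, 7]
r2 m[sprk→φ1] = [9, 7]
r2 m[sprk→φ2] = [7, 3]
r2 m[sprk→φ5] = [10, 7]
r2 m[wind→φ2] = [0, 0]
r2 m[fog→φ5] = [0, 0]
r2 m[slip→φ4] = [8, 0]
r2 m[slip→φ6] = [6, 4]
r2 m[wet→φ3] = [4, 7]
r2 m[wet→φ4] = [1, 3]
r2 m[ice→φ0] = [0, 8]
r2 m[ice→φ6] = [4, 1]
r2 m[rain→φ1] = [4, 1]
r2 m[rain→φ3] = [1, 1]
r3 m[φ0→sprk] = [6, 4]
r3 m[φ0→ice] = [10, 8]
r3 m[φ1→sprk] = [5, 2]
r3 m[φ1→rain] = [10, 8]
r3 m[φ2→sprk] = [3, 5]
r3 m[φ2→wind] = [8, 11]
r3 m[φ3→wet] = [2, 4]
r3 m[φ3→rain] = [11, 5]
r3 m[φ4→slip] = [7, 5]
r3 m[φ4→wet] = [4, 7]
r3 m[φ5→sprk] = [0, 1]
r3 m[φ5→fog] = [10, 8]
r3 m[φ6→slip] = [9, 4]
r3 m[φ6→ice] = [4, 12]
r3 m[sprk→φ0] = [4, 7]
r3 m[sprk→φ1] = [9, 7]
r3 m[sprk→φ2] = [7, 3]
r3 m[sprk→φ5] = [10, 7]
r3 m[wind→φ2] = [0, 0]
r3 m[fog→φ5] = [0, 0]
r3 m[slip→φ4] = [8, 0]
r3 m[slip→φ6] = [6, 4]
r3 m[wet→φ3] = [4, 7]
r3 m[wet→φ4] = [1, 3]
r3 m[ice→φ0] = [0, 8]
r3 m[ice→φ6] = [4, 1]
r3 m[rain→φ1] = [4, 1]
r3 m[rain→φ3] = [1, 1]
r4 m[φ0→sprk] = [6, 4]
r4 m[φ0→ice] = [10, 8]
r4 m[φ1→sprk] = [5, 2]
r4 m[φ1→rain] = [10, 8]
r4 m[φ2→sprk] = [3, 5]
r4 m[φ2→wind] = [8, 11]
r4 m[φ3→wet] = [2, 4]
r4 m[φ3→rain] = [11, 5]
r4 m[φ4→slip] = [7, 5]
r4 m[φ4→wet] = [4, 7]
r4 m[φ5→sprk] = [0, 1]
r4 m[φ5→fog] = [10, 8]
r4 m[φ6→slip] = [9, 4]
r4 m[φ6→ice] = [4, 12]
r4 m[sprk→φ0] = [8, 8]
r4 m[sprk→φ1] = [9, 10]
r4 m[sprk→φ2] = [11, 7]
r4 m[sprk→φ5] = [14, 11]
r4 m[wind→φ2] = [0, 0]
r4 m[fog→φ5] = [0, 0]
r4 m[slip→φ4] = [9, 4]
r4 m[slip→φ6] = [7, 5]
r4 m[wet→φ3] = [4, 7]
r4 m[wet→φ4] = [2, 4]
r4 m[ice→φ0] = [4, 12]
r4 m[ice→φ6] = [10, 8]
r4 m[rain→φ1] = [11, 5]
r4 m[rain→φ3] = [10, 8]
r5 m[φ0→sprk] = [10, 8]
r5 m[φ0→ice] = [12, 9]
r5 m[φ1→sprk] = [11, 6]
r5 m[φ1→rain] = [10, 11]
r5 m[φ2→sprk] = [3, 5]
r5 m[φ2→wind] = [12, 15]
r5 m[φ3→wet] = [9, 11]
r5 m[φ3→rain] = [11, 5]
r5 m[φ4→slip] = [8, 6]
r5 m[φ4→wet] = [8, 11]
r5 m[φ5→sprk] = [0, 1]
r5 m[φ5→fog] = [14, 12]
r5 m[φ6→slip] = [16, 10]
r5 m[φ6→ice] = [5, 13]
r5 m[sprk→φ0] = [8, 8]
r5 m[sprk→φ1] = [9, 10]
r5 m[sprk→φ2] = [11, 7]
r5 m[sprk→φ5] = [14, 11]
r5 m[wind→φ2] = [0, 0]
r5 m[fog→φ5] = [0, 0]
r5 m[slip→φ4] = [9, 4]
r5 m[slip→φ6] = [7, 5]
r5 m[wet→φ3] = [4, 7]
r5 m[wet→φ4] = [2, 4]
r5 m[ice→φ0] = [4, 12]
r5 m[ice→φ6] = [10, 8]
r5 m[rain→φ1] = [11, 5]
r5 m[rain→φ3] = [10, 8]
r6 m[φ0→sprk] = [10, 8]
r6 m[φ0→ice] = [12, 9]
r6 m[φ1→sprk] = [11, 6]
r6 m[φ1→rain] = [10, 11]
r6 m[φ2→sprk] = [3, 5]
r6 m[φ2→wind] = [12, 15]
r6 m[φ3→wet] = [9, 11]
r6 m[φ3→rain] = [11, 5]
r6 m[φ4→slip] = [8, 6]
r6 m[φ4→wet] = [8, 11]
r6 m[φ5→sprk] = [0, 1]
r6 m[φ5→fog] = [14, 12]
r6 m[φ6→slip] = [16, 10]
r6 m[φ6→ice] = [5, 13]
r6 m[sprk→φ0] = [14, 12]
r6 m[sprk→φ1] = [13, 14]
r6 m[sprk→φ2] = [21, 15]
r6 m[sprk→φ5] = [24, 19]
r6 m[wind→φ2] = [0, 0]
r6 m[fog→φ5] = [0, 0]
r6 m[slip→φ4] = [16, 10]
r6 m[slip→φ6] = [8, 6]
r6 m[wet→φ3] = [8, 11]
r6 m[wet→φ4] = [9, 11]
r6 m[ice→φ0] = [5, 13]
r6 m[ice→φ6] = [12, 9]
r6 m[rain→φ1] = [11, 5]
r6 m[rain→φ3] = [10, 11]
r7 m[φ0→sprk] = [11, 9]
r7 m[φ0→ice] = [16, 13]
r7 m[φ1→sprk] = [11, 6]
r7 m[φ1→rain] = [14, 15]
r7 m[φ2→sprk] = [3, 5]
r7 m[φ2→wind] = [20, 23]
r7 m[φ3→wet] = [12, 14]
r7 m[φ3→rain] = [15, 9]
r7 m[φ4→slip] = [15, 13]
r7 m[φ4→wet] = [14, 17]
r7 m[φ5→sprk] = [0, 1]
r7 m[φ5→fog] = [24, 20]
r7 m[φ6→slip] = [17, 12]
r7 m[φ6→ice] = [6, 14]
r7 m[sprk→φ0] = [14, 12]
r7 m[sprk→φ1] = [13, 14]
r7 m[sprk→φ2] = [21, 15]
r7 m[sprk→φ5] = [24, 19]
r7 m[wind→φ2] = [0, 0]
r7 m[fog→φ5] = [0, 0]
r7 m[slip→φ4] = [16, 10]
r7 m[slip→φ6] = [8, 6]
r7 m[wet→φ3] = [8, 11]
r7 m[wet→φ4] = [9, 11]
r7 m[ice→φ0] = [5, 13]
r7 m[ice→φ6] = [12, 9]
r7 m[rain→φ1] = [11, 5]
r7 m[rain→φ3] = [10, 11]
r8 m[φ0→sprk] = [11, 9]
r8 m[φ0→ice] = [16, 13]
r8 m[φ1→sprk] = [11, 6]
r8 m[φ1→rain] = [14, 15]
r8 m[φ2→sprk] = [3, 5]
r8 m[φ2→wind] = [20, 23]
r8 m[φ3→wet] = [12, 14]
r8 m[φ3→rain] = [15, 9]
r8 m[φ4→slip] = [15, 13]
r8 m[φ4→wet] = [14, 17]
r8 m[φ5→sprk] = [0, 1]
r8 m[φ5→fog] = [24, 20]
r8 m[φ6→slip] = [17, 12]
r8 m[φ6→ice] = [6, 14]
r8 m[sprk→φ0] = [14, 12]
r8 m[sprk→φ1] = [14, 15]
r8 m[sprk→φ2] = [22, 16]
r8 m[sprk→φ5] = [25, 20]
r8 m[wind→φ2] = [0, 0]
r8 m[fog→φ5] = [0, 0]
r8 m[slip→φ4] = [17, 12]
r8 m[slip→φ6] = [15, 13]
r8 m[wet→φ3] = [14, 17]
r8 m[wet→φ4] = [12, 14]
r8 m[ice→φ0] = [6, 14]
r8 m[ice→φ6] = [16, 13]
r8 m[rain→φ1] = [15, 9]
r8 m[rain→φ3] = [14, 15]
r9 m[φ0→sprk] = [12, 10]
r9 m[φ0→ice] = [16, 13]
r9 m[φ1→sprk] = [15, 10]
r9 m[φ1→rain] = [15, 16]
r9 m[φ2→sprk] = [3, 5]
r9 m[φ2→wind] = [21, 24]
r9 m[φ3→wet] = [16, 18]
r9 m[φ3→rain] = [21, 15]
r9 m[φ4→slip] = [18, 16]
r9 m[φ4→wet] = [16, 19]
r9 m[φ5→sprk] = [0, 1]
r9 m[φ5→fog] = [25, 21]
r9 m[φ6→slip] = [21, 16]
r9 m[φ6→ice] = [13, 21]
r9 m[sprk→φ0] = [14, 12]
r9 m[sprk→φ1] = [14, 15]
r9 m[sprk→φ2] = [22, 16]
r9 m[sprk→φ5] = [25, 20]
r9 m[wind→φ2] = [0, 0]
r9 m[fog→φ5] = [0, 0]
r9 m[slip→φ4] = [17, 12]
r9 m[slip→φ6] = [15, 13]
r9 m[wet→φ3] = [14, 17]
r9 m[wet→φ4] = [12, 14]
r9 m[ice→φ0] = [6, 14]
r9 m[ice→φ6] = [16, 13]
r9 m[rain→φ1] = [15, 9]
r9 m[rain→φ3] = [14, 15]
r10 m[φ0→sprk] = [12, 10]
r10 m[φ0→ice] = [16, 13]
r10 m[φ1→sprk] = [15, 10]
r10 m[φ1→rain] = [15, 16]
r10 m[φ2→sprk] = [3, 5]
r10 m[φ2→wind] = [21, 24]
r10 m[φ3→wet] = [16, 18]
r10 m[φ3→rain] = [21, 15]
r10 m[φ4→slip] = [18, 16]
r10 m[φ4→wet] = [16, 19]
r10 m[φ5→sprk] = [0, 1]
r10 m[φ5→fog] = [25, 21]
r10 m[φ6→slip] = [21, 16]
r10 m[φ6→ice] = [13, 21]
r10 m[sprk→φ0] = [18, 16]
r10 m[sprk→φ1] = [15, 16]
r10 m[sprk→φ2] = [27, 21]
r10 m[sprk→φ5] = [30, 25]
r10 m[wind→φ2] = [0, 0]
r10 m[fog→φ5] = [0, 0]
r10 m[slip→φ4] = [21, 16]
r10 m[slip→φ6] = [18, 16]
r10 m[wet→φ3] = [16, 19]
r10 m[wet→φ4] = [16, 18]
r10 m[ice→φ0] = [13, 21]
r10 m[ice→φ6] = [16, 13]
r10 m[rain→φ1] = [21, 15]
r10 m[rain→φ3] = [15, 16]

message @ round 10 = [21, 15]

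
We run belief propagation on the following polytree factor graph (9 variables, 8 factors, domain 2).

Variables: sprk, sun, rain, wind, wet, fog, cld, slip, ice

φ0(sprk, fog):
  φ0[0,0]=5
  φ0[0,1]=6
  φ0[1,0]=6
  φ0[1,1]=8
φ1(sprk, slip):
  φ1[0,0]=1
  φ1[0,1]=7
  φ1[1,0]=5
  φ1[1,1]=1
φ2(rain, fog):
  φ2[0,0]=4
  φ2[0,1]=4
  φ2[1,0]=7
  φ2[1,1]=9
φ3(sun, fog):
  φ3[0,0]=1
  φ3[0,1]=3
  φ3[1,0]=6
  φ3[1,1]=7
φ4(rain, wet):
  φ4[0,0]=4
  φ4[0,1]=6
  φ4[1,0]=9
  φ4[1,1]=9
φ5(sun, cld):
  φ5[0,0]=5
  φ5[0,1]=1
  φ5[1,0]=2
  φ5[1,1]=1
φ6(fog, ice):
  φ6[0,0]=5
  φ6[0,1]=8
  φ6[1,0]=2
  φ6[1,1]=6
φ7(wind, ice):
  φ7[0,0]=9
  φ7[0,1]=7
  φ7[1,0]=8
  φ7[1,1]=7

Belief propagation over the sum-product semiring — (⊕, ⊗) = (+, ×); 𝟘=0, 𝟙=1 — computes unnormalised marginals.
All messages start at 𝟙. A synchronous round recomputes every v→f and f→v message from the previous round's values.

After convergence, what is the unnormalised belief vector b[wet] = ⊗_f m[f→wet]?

b[wet] = [71240736, 77649696]

init: all messages = 𝟙 over 2 values
r1 m[φ0→sprk] = [11, 14]
r1 m[φ0→fog] = [11, 14]
r1 m[φ1→sprk] = [8, 6]
r1 m[φ1→slip] = [6, 8]
r1 m[φ2→rain] = [8, 16]
r1 m[φ2→fog] = [11, 13]
r1 m[φ3→sun] = [4, 13]
r1 m[φ3→fog] = [7, 10]
r1 m[φ4→rain] = [10, 18]
r1 m[φ4→wet] = [13, 15]
r1 m[φ5→sun] = [6, 3]
r1 m[φ5→cld] = [7, 2]
r1 m[φ6→fog] = [13, 8]
r1 m[φ6→ice] = [7, 14]
r1 m[φ7→wind] = [16, 15]
r1 m[φ7→ice] = [17, 14]
r1 m[sprk→φ0] = [1, 1]
r1 m[sprk→φ1] = [1, 1]
r1 m[sun→φ3] = [1, 1]
r1 m[sun→φ5] = [1, 1]
r1 m[rain→φ2] = [1, 1]
r1 m[rain→φ4] = [1, 1]
r1 m[wind→φ7] = [1, 1]
r1 m[wet→φ4] = [1, 1]
r1 m[fog→φ0] = [1, 1]
r1 m[fog→φ2] = [1, 1]
r1 m[fog→φ3] = [1, 1]
r1 m[fog→φ6] = [1, 1]
r1 m[cld→φ5] = [1, 1]
r1 m[slip→φ1] = [1, 1]
r1 m[ice→φ6] = [1, 1]
r1 m[ice→φ7] = [1, 1]
r2 m[φ0→sprk] = [11, 14]
r2 m[φ0→fog] = [11, 14]
r2 m[φ1→sprk] = [8, 6]
r2 m[φ1→slip] = [6, 8]
r2 m[φ2→rain] = [8, 16]
r2 m[φ2→fog] = [11, 13]
r2 m[φ3→sun] = [4, 13]
r2 m[φ3→fog] = [7, 10]
r2 m[φ4→rain] = [10, 18]
r2 m[φ4→wet] = [13, 15]
r2 m[φ5→sun] = [6, 3]
r2 m[φ5→cld] = [7, 2]
r2 m[φ6→fog] = [13, 8]
r2 m[φ6→ice] = [7, 14]
r2 m[φ7→wind] = [16, 15]
r2 m[φ7→ice] = [17, 14]
r2 m[sprk→φ0] = [8, 6]
r2 m[sprk→φ1] = [11, 14]
r2 m[sun→φ3] = [6, 3]
r2 m[sun→φ5] = [4, 13]
r2 m[rain→φ2] = [10, 18]
r2 m[rain→φ4] = [8, 16]
r2 m[wind→φ7] = [1, 1]
r2 m[wet→φ4] = [1, 1]
r2 m[fog→φ0] = [1001, 1040]
r2 m[fog→φ2] = [1001, 1120]
r2 m[fog→φ3] = [1573, 1456]
r2 m[fog→φ6] = [847, 1820]
r2 m[cld→φ5] = [1, 1]
r2 m[slip→φ1] = [1, 1]
r2 m[ice→φ6] = [17, 14]
r2 m[ice→φ7] = [7, 14]
r3 m[φ0→sprk] = [11245, 14326]
r3 m[φ0→fog] = [76, 96]
r3 m[φ1→sprk] = [8, 6]
r3 m[φ1→slip] = [81, 91]
r3 m[φ2→rain] = [8484, 17087]
r3 m[φ2→fog] = [166, 202]
r3 m[φ3→sun] = [5941, 19630]
r3 m[φ3→fog] = [24, 39]
r3 m[φ4→rain] = [10, 18]
r3 m[φ4→wet] = [176, 192]
r3 m[φ5→sun] = [6, 3]
r3 m[φ5→cld] = [46, 17]
r3 m[φ6→fog] = [197, 118]
r3 m[φ6→ice] = [7875, 17696]
r3 m[φ7→wind] = [161, 154]
r3 m[φ7→ice] = [17, 14]
r3 m[sprk→φ0] = [8, 6]
r3 m[sprk→φ1] = [11, 14]
r3 m[sun→φ3] = [6, 3]
r3 m[sun→φ5] = [4, 13]
r3 m[rain→φ2] = [10, 18]
r3 m[rain→φ4] = [8, 16]
r3 m[wind→φ7] = [1, 1]
r3 m[wet→φ4] = [1, 1]
r3 m[fog→φ0] = [1001, 1040]
r3 m[fog→φ2] = [1001, 1120]
r3 m[fog→φ3] = [1573, 1456]
r3 m[fog→φ6] = [847, 1820]
r3 m[cld→φ5] = [1, 1]
r3 m[slip→φ1] = [1, 1]
r3 m[ice→φ6] = [17, 14]
r3 m[ice→φ7] = [7, 14]
r4 m[φ0→sprk] = [11245, 14326]
r4 m[φ0→fog] = [76, 96]
r4 m[φ1→sprk] = [8, 6]
r4 m[φ1→slip] = [81, 91]
r4 m[φ2→rain] = [8484, 17087]
r4 m[φ2→fog] = [166, 202]
r4 m[φ3→sun] = [5941, 19630]
r4 m[φ3→fog] = [24, 39]
r4 m[φ4→rain] = [10, 18]
r4 m[φ4→wet] = [176, 192]
r4 m[φ5→sun] = [6, 3]
r4 m[φ5→cld] = [46, 17]
r4 m[φ6→fog] = [197, 118]
r4 m[φ6→ice] = [7875, 17696]
r4 m[φ7→wind] = [161, 154]
r4 m[φ7→ice] = [17, 14]
r4 m[sprk→φ0] = [8, 6]
r4 m[sprk→φ1] = [11245, 14326]
r4 m[sun→φ3] = [6, 3]
r4 m[sun→φ5] = [5941, 19630]
r4 m[rain→φ2] = [10, 18]
r4 m[rain→φ4] = [8484, 17087]
r4 m[wind→φ7] = [1, 1]
r4 m[wet→φ4] = [1, 1]
r4 m[fog→φ0] = [784848, 929604]
r4 m[fog→φ2] = [359328, 441792]
r4 m[fog→φ3] = [2485352, 2288256]
r4 m[fog→φ6] = [302784, 756288]
r4 m[cld→φ5] = [1, 1]
r4 m[slip→φ1] = [1, 1]
r4 m[ice→φ6] = [17, 14]
r4 m[ice→φ7] = [7875, 17696]
r5 m[φ0→sprk] = [9501864, 12145920]
r5 m[φ0→fog] = [76, 96]
r5 m[φ1→sprk] = [8, 6]
r5 m[φ1→slip] = [82875, 93041]
r5 m[φ2→rain] = [3204480, 6491424]
r5 m[φ2→fog] = [166, 202]
r5 m[φ3→sun] = [9350120, 30929904]
r5 m[φ3→fog] = [24, 39]
r5 m[φ4→rain] = [10, 18]
r5 m[φ4→wet] = [187719, 204687]
r5 m[φ5→sun] = [6, 3]
r5 m[φ5→cld] = [68965, 25571]
r5 m[φ6→fog] = [197, 118]
r5 m[φ6→ice] = [3026496, 6960000]
r5 m[φ7→wind] = [194747, 186872]
r5 m[φ7→ice] = [17, 14]
r5 m[sprk→φ0] = [8, 6]
r5 m[sprk→φ1] = [11245, 14326]
r5 m[sun→φ3] = [6, 3]
r5 m[sun→φ5] = [5941, 19630]
r5 m[rain→φ2] = [10, 18]
r5 m[rain→φ4] = [8484, 17087]
r5 m[wind→φ7] = [1, 1]
r5 m[wet→φ4] = [1, 1]
r5 m[fog→φ0] = [784848, 929604]
r5 m[fog→φ2] = [359328, 441792]
r5 m[fog→φ3] = [2485352, 2288256]
r5 m[fog→φ6] = [302784, 756288]
r5 m[cld→φ5] = [1, 1]
r5 m[slip→φ1] = [1, 1]
r5 m[ice→φ6] = [17, 14]
r5 m[ice→φ7] = [7875, 17696]
r6 m[φ0→sprk] = [9501864, 12145920]
r6 m[φ0→fog] = [76, 96]
r6 m[φ1→sprk] = [8, 6]
r6 m[φ1→slip] = [82875, 93041]
r6 m[φ2→rain] = [3204480, 6491424]
r6 m[φ2→fog] = [166, 202]
r6 m[φ3→sun] = [9350120, 30929904]
r6 m[φ3→fog] = [24, 39]
r6 m[φ4→rain] = [10, 18]
r6 m[φ4→wet] = [187719, 204687]
r6 m[φ5→sun] = [6, 3]
r6 m[φ5→cld] = [68965, 25571]
r6 m[φ6→fog] = [197, 118]
r6 m[φ6→ice] = [3026496, 6960000]
r6 m[φ7→wind] = [194747, 186872]
r6 m[φ7→ice] = [17, 14]
r6 m[sprk→φ0] = [8, 6]
r6 m[sprk→φ1] = [9501864, 12145920]
r6 m[sun→φ3] = [6, 3]
r6 m[sun→φ5] = [9350120, 30929904]
r6 m[rain→φ2] = [10, 18]
r6 m[rain→φ4] = [3204480, 6491424]
r6 m[wind→φ7] = [1, 1]
r6 m[wet→φ4] = [1, 1]
r6 m[fog→φ0] = [784848, 929604]
r6 m[fog→φ2] = [359328, 441792]
r6 m[fog→φ3] = [2485352, 2288256]
r6 m[fog→φ6] = [302784, 756288]
r6 m[cld→φ5] = [1, 1]
r6 m[slip→φ1] = [1, 1]
r6 m[ice→φ6] = [17, 14]
r6 m[ice→φ7] = [3026496, 6960000]
r7 m[φ0→sprk] = [9501864, 12145920]
r7 m[φ0→fog] = [76, 96]
r7 m[φ1→sprk] = [8, 6]
r7 m[φ1→slip] = [70231464, 78658968]
r7 m[φ2→rain] = [3204480, 6491424]
r7 m[φ2→fog] = [166, 202]
r7 m[φ3→sun] = [9350120, 30929904]
r7 m[φ3→fog] = [24, 39]
r7 m[φ4→rain] = [10, 18]
r7 m[φ4→wet] = [71240736, 77649696]
r7 m[φ5→sun] = [6, 3]
r7 m[φ5→cld] = [108610408, 40280024]
r7 m[φ6→fog] = [197, 118]
r7 m[φ6→ice] = [3026496, 6960000]
r7 m[φ7→wind] = [75958464, 72931968]
r7 m[φ7→ice] = [17, 14]
r7 m[sprk→φ0] = [8, 6]
r7 m[sprk→φ1] = [9501864, 12145920]
r7 m[sun→φ3] = [6, 3]
r7 m[sun→φ5] = [9350120, 30929904]
r7 m[rain→φ2] = [10, 18]
r7 m[rain→φ4] = [3204480, 6491424]
r7 m[wind→φ7] = [1, 1]
r7 m[wet→φ4] = [1, 1]
r7 m[fog→φ0] = [784848, 929604]
r7 m[fog→φ2] = [359328, 441792]
r7 m[fog→φ3] = [2485352, 2288256]
r7 m[fog→φ6] = [302784, 756288]
r7 m[cld→φ5] = [1, 1]
r7 m[slip→φ1] = [1, 1]
r7 m[ice→φ6] = [17, 14]
r7 m[ice→φ7] = [3026496, 6960000]
r8 m[φ0→sprk] = [9501864, 12145920]
r8 m[φ0→fog] = [76, 96]
r8 m[φ1→sprk] = [8, 6]
r8 m[φ1→slip] = [70231464, 78658968]
r8 m[φ2→rain] = [3204480, 6491424]
r8 m[φ2→fog] = [166, 202]
r8 m[φ3→sun] = [9350120, 30929904]
r8 m[φ3→fog] = [24, 39]
r8 m[φ4→rain] = [10, 18]
r8 m[φ4→wet] = [71240736, 77649696]
r8 m[φ5→sun] = [6, 3]
r8 m[φ5→cld] = [108610408, 40280024]
r8 m[φ6→fog] = [197, 118]
r8 m[φ6→ice] = [3026496, 6960000]
r8 m[φ7→wind] = [75958464, 72931968]
r8 m[φ7→ice] = [17, 14]
r8 m[sprk→φ0] = [8, 6]
r8 m[sprk→φ1] = [9501864, 12145920]
r8 m[sun→φ3] = [6, 3]
r8 m[sun→φ5] = [9350120, 30929904]
r8 m[rain→φ2] = [10, 18]
r8 m[rain→φ4] = [3204480, 6491424]
r8 m[wind→φ7] = [1, 1]
r8 m[wet→φ4] = [1, 1]
r8 m[fog→φ0] = [784848, 929604]
r8 m[fog→φ2] = [359328, 441792]
r8 m[fog→φ3] = [2485352, 2288256]
r8 m[fog→φ6] = [302784, 756288]
r8 m[cld→φ5] = [1, 1]
r8 m[slip→φ1] = [1, 1]
r8 m[ice→φ6] = [17, 14]
r8 m[ice→φ7] = [3026496, 6960000]
fixed point reached at round 8
b[wet] = ⊗ incoming = [71240736, 77649696]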